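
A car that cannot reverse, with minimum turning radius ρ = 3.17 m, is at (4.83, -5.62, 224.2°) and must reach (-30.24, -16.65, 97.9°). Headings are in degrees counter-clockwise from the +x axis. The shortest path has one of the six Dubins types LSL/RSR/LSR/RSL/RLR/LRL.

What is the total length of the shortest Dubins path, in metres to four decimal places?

39.3736 m

Let ψ = atan2(Δy, Δx) = atan2(-11.03, -35.07) = -162.5409° be the start→goal bearing.
Normalize: d = |goal − start| / ρ = 36.763648/3.17 = 11.597365, α = (θ_start − ψ) mod 360° = 26.7409° = 0.466717 rad, β = (θ_goal − ψ) mod 360° = 260.4409° = 4.545552 rad.
Common terms: sin α = 0.449957, cos α = 0.893050, sin β = -0.986115, cos β = -0.166065, cos(α−β) = -0.592013, d² = 134.498880. Work in radians in the unit-radius frame; every candidate has L = ρ·(t + p + q).
LSL: p² = 2 + d² − 2cos(α−β) + 2d(sin α − sin β) = 170.992204; p = √p² = 13.076399; φ = atan2(cos β − cos α, d + sin α − sin β) = -0.081083 rad; t = (φ − α) mod 2π = 5.735385 rad, q = (β − φ) mod 2π = 4.626635 rad → L = 3.17·(5.735385 + 13.076399 + 4.626635) = 3.17·23.438419 = 74.299787 m
RSR: p² = 2 + d² − 2cos(α−β) + 2d(sin β − sin α) = 104.373609; p = √p² = 10.216340; φ = atan2(cos α − cos β, d − sin α + sin β) = 0.103855 rad; t = (α − φ) mod 2π = 0.362862 rad, q = (φ − β) mod 2π = 1.841489 rad → L = 3.17·(0.362862 + 10.216340 + 1.841489) = 3.17·12.420691 = 39.373591 m
LSR: p² = d² − 2 + 2cos(α−β) + 2d(sin α + sin β) = 118.878814; p = √p² = 10.903156; φ = atan2(−cos α − cos β, d + sin α + sin β) − atan2(−2, p) = 0.115787 rad; t = (φ − α) mod 2π = 5.932255 rad, q = (φ − β) mod 2π = 1.853421 rad → L = 3.17·(5.932255 + 10.903156 + 1.853421) = 3.17·18.688832 = 59.243597 m
RSL: p² = d² − 2 + 2cos(α−β) − 2d(sin α + sin β) = 143.750895; p = √p² = 11.989616; φ = atan2(cos α + cos β, d − sin α − sin β) − atan2(2, p) = -0.105445 rad; t = (α − φ) mod 2π = 0.572162 rad, q = (β − φ) mod 2π = 4.650997 rad → L = 3.17·(0.572162 + 11.989616 + 4.650997) = 3.17·17.212775 = 54.564497 m
RLR: c = (6 − d² + 2cos(α−β) + 2d(sin α − sin β))/8 = -12.046701, |c| > 1 → infeasible
LRL: c = (6 − d² + 2cos(α−β) − 2d(sin α − sin β))/8 = -20.374026, |c| > 1 → infeasible
Shortest: RSR with L = 39.373591 m ≈ 39.3736 m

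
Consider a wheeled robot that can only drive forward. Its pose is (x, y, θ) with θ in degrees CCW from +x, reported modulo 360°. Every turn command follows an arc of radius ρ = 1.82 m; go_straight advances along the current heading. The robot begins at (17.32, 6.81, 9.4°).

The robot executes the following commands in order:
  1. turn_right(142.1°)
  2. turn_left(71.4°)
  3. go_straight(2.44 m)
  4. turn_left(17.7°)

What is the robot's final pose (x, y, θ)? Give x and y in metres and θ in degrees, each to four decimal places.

(20.2090, -0.9123, 316.4000°)

set_pose: (x, y, θ) = (17.3200, 6.8100, 9.4000°), ρ = 1.82
turn_right(142.1°): centre at ρ to the right, rotate −142.1° → (18.9548, 3.7802, -132.7000° ≡ 227.3000°)
turn_left(71.4°): centre at ρ to the left, rotate +71.4° → (18.6959, 1.6719, 298.7000°)
go_straight(2.44): x += 2.44·cos θ, y += 2.44·sin θ → (19.8677, -0.4683, 298.7000°)
turn_left(17.7°): centre at ρ to the left, rotate +17.7° → (20.2090, -0.9123, 316.4000°)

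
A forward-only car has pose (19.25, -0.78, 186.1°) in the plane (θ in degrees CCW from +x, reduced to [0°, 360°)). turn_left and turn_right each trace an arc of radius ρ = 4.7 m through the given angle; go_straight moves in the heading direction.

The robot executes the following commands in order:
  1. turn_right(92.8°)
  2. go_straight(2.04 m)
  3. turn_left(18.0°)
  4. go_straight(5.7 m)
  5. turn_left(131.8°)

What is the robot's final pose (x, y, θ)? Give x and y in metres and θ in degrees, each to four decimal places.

(2.9867, 12.8260, 243.1000°)

set_pose: (x, y, θ) = (19.2500, -0.7800, 186.1000°), ρ = 4.7
turn_right(92.8°): centre at ρ to the right, rotate −92.8° → (14.0584, 3.6228, 93.3000°)
go_straight(2.04): x += 2.04·cos θ, y += 2.04·sin θ → (13.9409, 5.6595, 93.3000°)
turn_left(18.0°): centre at ρ to the left, rotate +18.0° → (13.6277, 7.0962, 111.3000°)
go_straight(5.7): x += 5.7·cos θ, y += 5.7·sin θ → (11.5571, 12.4068, 111.3000°)
turn_left(131.8°): centre at ρ to the left, rotate +131.8° → (2.9867, 12.8260, 243.1000°)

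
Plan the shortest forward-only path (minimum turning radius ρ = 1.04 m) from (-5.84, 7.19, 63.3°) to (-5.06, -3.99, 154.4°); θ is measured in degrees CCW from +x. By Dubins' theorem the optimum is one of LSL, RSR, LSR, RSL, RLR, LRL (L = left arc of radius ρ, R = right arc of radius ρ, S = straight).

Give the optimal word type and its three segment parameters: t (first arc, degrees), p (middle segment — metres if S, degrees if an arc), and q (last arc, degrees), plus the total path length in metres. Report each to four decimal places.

RSR: t = 151.5405°, p = 9.7794 m, q = 117.3595°, L = 14.6603 m

Let ψ = atan2(Δy, Δx) = atan2(-11.18, 0.78) = -86.0091° be the start→goal bearing.
Normalize: d = |goal − start| / ρ = 11.207176/1.04 = 10.776131, α = (θ_start − ψ) mod 360° = 149.3091° = 2.605935 rad, β = (θ_goal − ψ) mod 360° = 240.4091° = 4.195930 rad.
Common terms: sin α = 0.510407, cos α = -0.859933, sin β = -0.869573, cos β = -0.493804, cos(α−β) = -0.019197, d² = 116.125000. Work in radians in the unit-radius frame; every candidate has L = ρ·(t + p + q).
LSL: p² = 2 + d² − 2cos(α−β) + 2d(sin α − sin β) = 147.905081; p = √p² = 12.161623; φ = atan2(cos β − cos α, d + sin α − sin β) = 0.030110 rad; t = (φ − α) mod 2π = 3.707360 rad, q = (β − φ) mod 2π = 4.165820 rad → L = 1.04·(3.707360 + 12.161623 + 4.165820) = 1.04·20.034804 = 20.836196 m
RSR: p² = 2 + d² − 2cos(α−β) + 2d(sin β − sin α) = 88.421709; p = √p² = 9.403282; φ = atan2(cos α − cos β, d − sin α + sin β) = -0.038946 rad; t = (α − φ) mod 2π = 2.644881 rad, q = (φ − β) mod 2π = 2.048309 rad → L = 1.04·(2.644881 + 9.403282 + 2.048309) = 1.04·14.096472 = 14.660331 m
LSR: p² = d² − 2 + 2cos(α−β) + 2d(sin α + sin β) = 106.345750; p = √p² = 10.312408; φ = atan2(−cos α − cos β, d + sin α + sin β) − atan2(−2, p) = 0.320794 rad; t = (φ − α) mod 2π = 3.998044 rad, q = (φ − β) mod 2π = 2.408049 rad → L = 1.04·(3.998044 + 10.312408 + 2.408049) = 1.04·16.718501 = 17.387241 m
RSL: p² = d² − 2 + 2cos(α−β) − 2d(sin α + sin β) = 121.827460; p = √p² = 11.037548; φ = atan2(cos α + cos β, d − sin α − sin β) − atan2(2, p) = -0.300233 rad; t = (α − φ) mod 2π = 2.906168 rad, q = (β − φ) mod 2π = 4.496163 rad → L = 1.04·(2.906168 + 11.037548 + 4.496163) = 1.04·18.439879 = 19.177474 m
RLR: c = (6 − d² + 2cos(α−β) + 2d(sin α − sin β))/8 = -10.052714, |c| > 1 → infeasible
LRL: c = (6 − d² + 2cos(α−β) − 2d(sin α − sin β))/8 = -17.488135, |c| > 1 → infeasible
Shortest: RSR with L = 14.660331 m ≈ 14.6603 m
Convert RSR to answer units (arcs ×180/π): t = 2.644881·180/π = 151.5405°, p = ρ·p = 1.04·9.403282 = 9.7794 m, q = 2.048309·180/π = 117.3595°, L = 14.6603 m.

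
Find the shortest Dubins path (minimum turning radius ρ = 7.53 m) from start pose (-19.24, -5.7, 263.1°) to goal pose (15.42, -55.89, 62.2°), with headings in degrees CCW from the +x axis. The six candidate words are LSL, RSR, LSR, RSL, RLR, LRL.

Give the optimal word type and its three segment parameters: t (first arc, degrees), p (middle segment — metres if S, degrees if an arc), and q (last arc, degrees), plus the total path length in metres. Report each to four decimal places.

Let ψ = atan2(Δy, Δx) = atan2(-50.19, 34.66) = -55.3720° be the start→goal bearing.
Normalize: d = |goal − start| / ρ = 60.994686/7.53 = 8.100224, α = (θ_start − ψ) mod 360° = 318.4720° = 5.558385 rad, β = (θ_goal − ψ) mod 360° = 117.5720° = 2.052018 rad.
Common terms: sin α = -0.662986, cos α = 0.748632, sin β = 0.886430, cos β = -0.462863, cos(α−β) = -0.934204, d² = 65.613627. Work in radians in the unit-radius frame; every candidate has L = ρ·(t + p + q).
LSL: p² = 2 + d² − 2cos(α−β) + 2d(sin α − sin β) = 44.380798; p = √p² = 6.661891; φ = atan2(cos β − cos α, d + sin α − sin β) = -0.182872 rad; t = (φ − α) mod 2π = 0.541929 rad, q = (β − φ) mod 2π = 2.234890 rad → L = 7.53·(0.541929 + 6.661891 + 2.234890) = 7.53·9.438710 = 71.073489 m
RSR: p² = 2 + d² − 2cos(α−β) + 2d(sin β − sin α) = 94.583273; p = √p² = 9.725393; φ = atan2(cos α − cos β, d − sin α + sin β) = 0.124895 rad; t = (α − φ) mod 2π = 5.433490 rad, q = (φ − β) mod 2π = 4.356062 rad → L = 7.53·(5.433490 + 9.725393 + 4.356062) = 7.53·19.514945 = 146.947536 m
LSR: p² = d² − 2 + 2cos(α−β) + 2d(sin α + sin β) = 65.365108; p = √p² = 8.084869; φ = atan2(−cos α − cos β, d + sin α + sin β) − atan2(−2, p) = 0.208189 rad; t = (φ − α) mod 2π = 0.932989 rad, q = (φ − β) mod 2π = 4.439356 rad → L = 7.53·(0.932989 + 8.084869 + 4.439356) = 7.53·13.457214 = 101.332822 m
RSL: p² = d² − 2 + 2cos(α−β) − 2d(sin α + sin β) = 58.125328; p = √p² = 7.623997; φ = atan2(cos α + cos β, d − sin α − sin β) − atan2(2, p) = -0.220285 rad; t = (α − φ) mod 2π = 5.778670 rad, q = (β − φ) mod 2π = 2.272303 rad → L = 7.53·(5.778670 + 7.623997 + 2.272303) = 7.53·15.674969 = 118.032520 m
RLR: c = (6 − d² + 2cos(α−β) + 2d(sin α − sin β))/8 = -10.822909, |c| > 1 → infeasible
LRL: c = (6 − d² + 2cos(α−β) − 2d(sin α − sin β))/8 = -4.547600, |c| > 1 → infeasible
Shortest: LSL with L = 71.073489 m ≈ 71.0735 m
Convert LSL to answer units (arcs ×180/π): t = 0.541929·180/π = 31.0502°, p = ρ·p = 7.53·6.661891 = 50.1640 m, q = 2.234890·180/π = 128.0498°, L = 71.0735 m.

LSL: t = 31.0502°, p = 50.1640 m, q = 128.0498°, L = 71.0735 m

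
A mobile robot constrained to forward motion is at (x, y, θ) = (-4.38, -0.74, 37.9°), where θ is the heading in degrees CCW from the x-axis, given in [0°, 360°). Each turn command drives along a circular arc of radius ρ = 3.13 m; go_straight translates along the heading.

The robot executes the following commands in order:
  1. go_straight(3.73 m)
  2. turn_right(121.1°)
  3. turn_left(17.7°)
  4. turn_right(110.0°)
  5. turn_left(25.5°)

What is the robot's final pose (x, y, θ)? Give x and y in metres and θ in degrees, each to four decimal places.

(-0.0682, -6.3034, 210.0000°)

set_pose: (x, y, θ) = (-4.3800, -0.7400, 37.9000°), ρ = 3.13
go_straight(3.73): x += 3.73·cos θ, y += 3.73·sin θ → (-1.4367, 1.5513, 37.9000°)
turn_right(121.1°): centre at ρ to the right, rotate −121.1° → (3.5940, -0.5479, -83.2000° ≡ 276.8000°)
turn_left(17.7°): centre at ρ to the left, rotate +17.7° → (3.8538, -1.4753, 294.5000°)
turn_right(110.0°): centre at ρ to the right, rotate −110.0° → (1.2512, -5.8937, 184.5000°)
turn_left(25.5°): centre at ρ to the left, rotate +25.5° → (-0.0682, -6.3034, 210.0000°)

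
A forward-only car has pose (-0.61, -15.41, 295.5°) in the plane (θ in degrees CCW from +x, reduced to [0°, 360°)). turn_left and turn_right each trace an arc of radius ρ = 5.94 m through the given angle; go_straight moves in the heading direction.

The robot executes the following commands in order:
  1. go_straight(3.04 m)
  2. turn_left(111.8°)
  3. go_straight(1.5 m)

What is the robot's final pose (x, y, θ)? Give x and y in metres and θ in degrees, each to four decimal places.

set_pose: (x, y, θ) = (-0.6100, -15.4100, 295.5000°), ρ = 5.94
go_straight(3.04): x += 3.04·cos θ, y += 3.04·sin θ → (0.6988, -18.1539, 295.5000°)
turn_left(111.8°): centre at ρ to the left, rotate +111.8° → (10.4255, -19.6249, 407.3000° ≡ 47.3000°)
go_straight(1.5): x += 1.5·cos θ, y += 1.5·sin θ → (11.4427, -18.5225, 47.3000°)

(11.4427, -18.5225, 47.3000°)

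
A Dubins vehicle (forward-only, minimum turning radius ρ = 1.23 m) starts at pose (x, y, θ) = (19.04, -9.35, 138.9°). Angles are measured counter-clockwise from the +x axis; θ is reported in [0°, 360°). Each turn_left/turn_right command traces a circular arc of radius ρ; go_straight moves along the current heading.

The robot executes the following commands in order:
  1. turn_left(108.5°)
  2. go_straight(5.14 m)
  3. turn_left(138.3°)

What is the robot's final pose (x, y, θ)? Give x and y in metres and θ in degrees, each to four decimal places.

set_pose: (x, y, θ) = (19.0400, -9.3500, 138.9000°), ρ = 1.23
turn_left(108.5°): centre at ρ to the left, rotate +108.5° → (17.0959, -9.8042, 247.4000°)
go_straight(5.14): x += 5.14·cos θ, y += 5.14·sin θ → (15.1206, -14.5495, 247.4000°)
turn_left(138.3°): centre at ρ to the left, rotate +138.3° → (16.7896, -16.1305, 385.7000° ≡ 25.7000°)

(16.7896, -16.1305, 25.7000°)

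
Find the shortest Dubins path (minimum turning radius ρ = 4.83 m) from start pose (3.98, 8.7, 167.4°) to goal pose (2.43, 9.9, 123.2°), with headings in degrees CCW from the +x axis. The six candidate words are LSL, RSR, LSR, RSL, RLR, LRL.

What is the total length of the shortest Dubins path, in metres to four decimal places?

32.3916 m

Let ψ = atan2(Δy, Δx) = atan2(1.20, -1.55) = 142.2532° be the start→goal bearing.
Normalize: d = |goal − start| / ρ = 1.960230/4.83 = 0.405845, α = (θ_start − ψ) mod 360° = 25.1468° = 0.438895 rad, β = (θ_goal − ψ) mod 360° = 340.9468° = 5.950644 rad.
Common terms: sin α = 0.424939, cos α = 0.905222, sin β = -0.326446, cos β = 0.945216, cos(α−β) = 0.716911, d² = 0.164710. Work in radians in the unit-radius frame; every candidate has L = ρ·(t + p + q).
LSL: p² = 2 + d² − 2cos(α−β) + 2d(sin α − sin β) = 1.340780; p = √p² = 1.157920; φ = atan2(cos β − cos α, d + sin α − sin β) = 0.034546 rad; t = (φ − α) mod 2π = 5.878837 rad, q = (β − φ) mod 2π = 5.916098 rad → L = 4.83·(5.878837 + 1.157920 + 5.916098) = 4.83·12.952856 = 62.562292 m
RSR: p² = 2 + d² − 2cos(α−β) + 2d(sin β − sin α) = 0.120998; p = √p² = 0.347847; φ = atan2(cos α − cos β, d − sin α + sin β) = -3.026362 rad; t = (α − φ) mod 2π = 3.465257 rad, q = (φ − β) mod 2π = 3.589364 rad → L = 4.83·(3.465257 + 0.347847 + 3.589364) = 4.83·7.402468 = 35.753920 m
LSR: p² = d² − 2 + 2cos(α−β) + 2d(sin α + sin β) = -0.321523 < 0 → infeasible
RSL: p² = d² − 2 + 2cos(α−β) − 2d(sin α + sin β) = -0.481415 < 0 → infeasible
RLR: c = (6 − d² + 2cos(α−β) + 2d(sin α − sin β))/8 = 0.984875; p = 2π − arccos c = 6.109042 rad; φ = atan2(cos α − cos β, d − sin α + sin β) = -3.026362 rad; t = (α − φ + p/2) mod 2π = 0.236592 rad, q = (α − β − t + p) mod 2π = 0.360700 rad → L = 4.83·(0.236592 + 6.109042 + 0.360700) = 4.83·6.706334 = 32.391592 m
LRL: c = (6 − d² + 2cos(α−β) − 2d(sin α − sin β))/8 = 0.832403; p = 2π − arccos c = 5.695818 rad; φ = atan2(cos β − cos α, d + sin α − sin β) = 0.034546 rad; t = (φ − α + p/2) mod 2π = 2.443561 rad, q = (β − α − t + p) mod 2π = 2.480822 rad → L = 4.83·(2.443561 + 5.695818 + 2.480822) = 4.83·10.620201 = 51.295568 m
Shortest: RLR with L = 32.391592 m ≈ 32.3916 m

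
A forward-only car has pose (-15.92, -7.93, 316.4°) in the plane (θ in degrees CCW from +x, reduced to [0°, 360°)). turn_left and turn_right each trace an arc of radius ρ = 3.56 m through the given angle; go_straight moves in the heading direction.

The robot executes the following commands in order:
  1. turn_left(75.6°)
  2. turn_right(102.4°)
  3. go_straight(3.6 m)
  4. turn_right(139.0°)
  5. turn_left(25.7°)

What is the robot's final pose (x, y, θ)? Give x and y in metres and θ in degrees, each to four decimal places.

set_pose: (x, y, θ) = (-15.9200, -7.9300, 316.4000°), ρ = 3.56
turn_left(75.6°): centre at ρ to the left, rotate +75.6° → (-11.5784, -8.3710, 392.0000° ≡ 32.0000°)
turn_right(102.4°): centre at ρ to the right, rotate −102.4° → (-6.3382, -10.1958, -70.4000° ≡ 289.6000°)
go_straight(3.6): x += 3.6·cos θ, y += 3.6·sin θ → (-5.1306, -13.5872, 289.6000°)
turn_right(139.0°): centre at ρ to the right, rotate −139.0° → (-10.2319, -17.8830, 150.6000°)
turn_left(25.7°): centre at ρ to the left, rotate +25.7° → (-11.7498, -17.4319, 176.3000°)

(-11.7498, -17.4319, 176.3000°)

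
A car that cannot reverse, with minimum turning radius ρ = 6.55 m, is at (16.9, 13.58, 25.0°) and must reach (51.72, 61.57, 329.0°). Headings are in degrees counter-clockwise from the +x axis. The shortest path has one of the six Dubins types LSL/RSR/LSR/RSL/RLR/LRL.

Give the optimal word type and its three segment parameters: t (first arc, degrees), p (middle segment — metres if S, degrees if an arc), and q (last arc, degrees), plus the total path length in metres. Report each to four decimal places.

Let ψ = atan2(Δy, Δx) = atan2(47.99, 34.82) = 54.0366° be the start→goal bearing.
Normalize: d = |goal − start| / ρ = 59.291420/6.55 = 9.052125, α = (θ_start − ψ) mod 360° = 330.9634° = 5.776402 rad, β = (θ_goal − ψ) mod 360° = 274.9634° = 4.799017 rad.
Common terms: sin α = -0.485368, cos α = 0.874310, sin β = -0.996250, cos β = 0.086520, cos(α−β) = 0.559193, d² = 81.940971. Work in radians in the unit-radius frame; every candidate has L = ρ·(t + p + q).
LSL: p² = 2 + d² − 2cos(α−β) + 2d(sin α − sin β) = 92.071728; p = √p² = 9.595401; φ = atan2(cos β − cos α, d + sin α − sin β) = -0.082193 rad; t = (φ − α) mod 2π = 0.424590 rad, q = (β − φ) mod 2π = 4.881211 rad → L = 6.55·(0.424590 + 9.595401 + 4.881211) = 6.55·14.901202 = 97.602875 m
RSR: p² = 2 + d² − 2cos(α−β) + 2d(sin β − sin α) = 73.573442; p = √p² = 8.577496; φ = atan2(cos α − cos β, d − sin α + sin β) = 0.091973 rad; t = (α − φ) mod 2π = 5.684428 rad, q = (φ − β) mod 2π = 1.576142 rad → L = 6.55·(5.684428 + 8.577496 + 1.576142) = 6.55·15.838066 = 103.739332 m
LSR: p² = d² − 2 + 2cos(α−β) + 2d(sin α + sin β) = 54.235776; p = √p² = 7.364494; φ = atan2(−cos α − cos β, d + sin α + sin β) − atan2(−2, p) = 0.138935 rad; t = (φ − α) mod 2π = 0.645719 rad, q = (φ − β) mod 2π = 1.623103 rad → L = 6.55·(0.645719 + 7.364494 + 1.623103) = 6.55·9.633316 = 63.098222 m
RSL: p² = d² − 2 + 2cos(α−β) − 2d(sin α + sin β) = 107.882937; p = √p² = 10.386671; φ = atan2(cos α + cos β, d − sin α − sin β) − atan2(2, p) = -0.099263 rad; t = (α − φ) mod 2π = 5.875665 rad, q = (β − φ) mod 2π = 4.898281 rad → L = 6.55·(5.875665 + 10.386671 + 4.898281) = 6.55·21.160617 = 138.602041 m
RLR: c = (6 − d² + 2cos(α−β) + 2d(sin α − sin β))/8 = -8.196680, |c| > 1 → infeasible
LRL: c = (6 − d² + 2cos(α−β) − 2d(sin α − sin β))/8 = -10.508966, |c| > 1 → infeasible
Shortest: LSR with L = 63.098222 m ≈ 63.0982 m
Convert LSR to answer units (arcs ×180/π): t = 0.645719·180/π = 36.9970°, p = ρ·p = 6.55·7.364494 = 48.2374 m, q = 1.623103·180/π = 92.9970°, L = 63.0982 m.

LSR: t = 36.9970°, p = 48.2374 m, q = 92.9970°, L = 63.0982 m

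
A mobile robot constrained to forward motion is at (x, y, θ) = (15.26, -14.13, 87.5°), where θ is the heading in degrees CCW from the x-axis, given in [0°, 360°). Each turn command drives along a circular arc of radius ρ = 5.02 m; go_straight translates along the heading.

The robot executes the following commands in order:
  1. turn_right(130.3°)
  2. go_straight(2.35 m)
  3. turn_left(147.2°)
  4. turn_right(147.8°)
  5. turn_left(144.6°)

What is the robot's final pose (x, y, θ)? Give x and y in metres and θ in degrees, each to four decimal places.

(50.3684, 2.1877, 101.2000°)

set_pose: (x, y, θ) = (15.2600, -14.1300, 87.5000°), ρ = 5.02
turn_right(130.3°): centre at ρ to the right, rotate −130.3° → (23.6860, -10.6656, -42.8000° ≡ 317.2000°)
go_straight(2.35): x += 2.35·cos θ, y += 2.35·sin θ → (25.4103, -12.2623, 317.2000°)
turn_left(147.2°): centre at ρ to the left, rotate +147.2° → (33.6834, -7.3306, 464.4000° ≡ 104.4000°)
turn_right(147.8°): centre at ρ to the right, rotate −147.8° → (41.9948, -2.4348, -43.4000° ≡ 316.6000°)
turn_left(144.6°): centre at ρ to the left, rotate +144.6° → (50.3684, 2.1877, 461.2000° ≡ 101.2000°)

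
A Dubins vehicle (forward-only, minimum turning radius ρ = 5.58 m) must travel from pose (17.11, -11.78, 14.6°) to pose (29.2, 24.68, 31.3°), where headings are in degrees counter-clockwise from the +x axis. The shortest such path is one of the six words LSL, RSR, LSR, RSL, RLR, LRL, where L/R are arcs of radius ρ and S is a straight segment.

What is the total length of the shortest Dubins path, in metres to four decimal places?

39.8551 m

Let ψ = atan2(Δy, Δx) = atan2(36.46, 12.09) = 71.6547° be the start→goal bearing.
Normalize: d = |goal − start| / ρ = 38.412234/5.58 = 6.883913, α = (θ_start − ψ) mod 360° = 302.9453° = 5.287393 rad, β = (θ_goal − ψ) mod 360° = 319.6453° = 5.578863 rad.
Common terms: sin α = -0.839190, cos α = 0.543839, sin β = -0.647517, cos β = 0.762051, cos(α−β) = 0.957822, d² = 47.388256. Work in radians in the unit-radius frame; every candidate has L = ρ·(t + p + q).
LSL: p² = 2 + d² − 2cos(α−β) + 2d(sin α − sin β) = 44.833695; p = √p² = 6.695797; φ = atan2(cos β − cos α, d + sin α − sin β) = 0.032595 rad; t = (φ − α) mod 2π = 1.028387 rad, q = (β − φ) mod 2π = 5.546268 rad → L = 5.58·(1.028387 + 6.695797 + 5.546268) = 5.58·13.270452 = 74.049123 m
RSR: p² = 2 + d² − 2cos(α−β) + 2d(sin β − sin α) = 50.111527; p = √p² = 7.078950; φ = atan2(cos α − cos β, d − sin α + sin β) = -0.030830 rad; t = (α − φ) mod 2π = 5.318224 rad, q = (φ − β) mod 2π = 0.673491 rad → L = 5.58·(5.318224 + 7.078950 + 0.673491) = 5.58·13.070665 = 72.934310 m
LSR: p² = d² − 2 + 2cos(α−β) + 2d(sin α + sin β) = 26.835177; p = √p² = 5.180268; φ = atan2(−cos α − cos β, d + sin α + sin β) − atan2(−2, p) = 0.131055 rad; t = (φ − α) mod 2π = 1.126847 rad, q = (φ − β) mod 2π = 0.835377 rad → L = 5.58·(1.126847 + 5.180268 + 0.835377) = 5.58·7.142492 = 39.855107 m
RSL: p² = d² − 2 + 2cos(α−β) − 2d(sin α + sin β) = 67.772625; p = √p² = 8.232413; φ = atan2(cos α + cos β, d − sin α − sin β) − atan2(2, p) = -0.083564 rad; t = (α − φ) mod 2π = 5.370957 rad, q = (β − φ) mod 2π = 5.662427 rad → L = 5.58·(5.370957 + 8.232413 + 5.662427) = 5.58·19.265798 = 107.503151 m
RLR: c = (6 − d² + 2cos(α−β) + 2d(sin α − sin β))/8 = -5.263941, |c| > 1 → infeasible
LRL: c = (6 − d² + 2cos(α−β) − 2d(sin α − sin β))/8 = -4.604212, |c| > 1 → infeasible
Shortest: LSR with L = 39.855107 m ≈ 39.8551 m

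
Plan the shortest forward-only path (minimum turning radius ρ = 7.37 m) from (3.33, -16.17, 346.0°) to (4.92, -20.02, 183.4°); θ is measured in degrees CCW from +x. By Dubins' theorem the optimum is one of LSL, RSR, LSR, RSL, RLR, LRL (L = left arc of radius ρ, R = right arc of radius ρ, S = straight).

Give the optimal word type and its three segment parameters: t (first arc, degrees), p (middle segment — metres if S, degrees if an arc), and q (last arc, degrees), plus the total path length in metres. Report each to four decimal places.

LRL: t = 66.2420°, p = 282.9603°, q = 54.1183°, L = 51.8794 m

Let ψ = atan2(Δy, Δx) = atan2(-3.85, 1.59) = -67.5600° be the start→goal bearing.
Normalize: d = |goal − start| / ρ = 4.165405/7.37 = 0.565184, α = (θ_start − ψ) mod 360° = 53.5600° = 0.934799 rad, β = (θ_goal − ψ) mod 360° = 250.9600° = 4.380078 rad.
Common terms: sin α = 0.804479, cos α = 0.593981, sin β = -0.945291, cos β = -0.326228, cos(α−β) = -0.954240, d² = 0.319433. Work in radians in the unit-radius frame; every candidate has L = ρ·(t + p + q).
LSL: p² = 2 + d² − 2cos(α−β) + 2d(sin α − sin β) = 6.205798; p = √p² = 2.491144; φ = atan2(cos β − cos α, d + sin α − sin β) = -0.378355 rad; t = (φ − α) mod 2π = 4.970032 rad, q = (β − φ) mod 2π = 4.758433 rad → L = 7.37·(4.970032 + 2.491144 + 4.758433) = 7.37·12.219609 = 90.058519 m
RSR: p² = 2 + d² − 2cos(α−β) + 2d(sin β − sin α) = 2.250029; p = √p² = 1.500010; φ = atan2(cos α − cos β, d − sin α + sin β) = 2.481148 rad; t = (α − φ) mod 2π = 4.736836 rad, q = (φ − β) mod 2π = 4.384254 rad → L = 7.37·(4.736836 + 1.500010 + 4.384254) = 7.37·10.621100 = 78.277510 m
LSR: p² = d² − 2 + 2cos(α−β) + 2d(sin α + sin β) = -3.748217 < 0 → infeasible
RSL: p² = d² − 2 + 2cos(α−β) − 2d(sin α + sin β) = -3.429879 < 0 → infeasible
RLR: c = (6 − d² + 2cos(α−β) + 2d(sin α − sin β))/8 = 0.718746; p = 2π − arccos c = 5.514386 rad; φ = atan2(cos α − cos β, d − sin α + sin β) = 2.481148 rad; t = (α − φ + p/2) mod 2π = 1.210844 rad, q = (α − β − t + p) mod 2π = 0.858262 rad → L = 7.37·(1.210844 + 5.514386 + 0.858262) = 7.37·7.583493 = 55.890344 m
LRL: c = (6 − d² + 2cos(α−β) − 2d(sin α − sin β))/8 = 0.224275; p = 2π − arccos c = 4.938588 rad; φ = atan2(cos β − cos α, d + sin α − sin β) = -0.378355 rad; t = (φ − α + p/2) mod 2π = 1.156141 rad, q = (β − α − t + p) mod 2π = 0.944542 rad → L = 7.37·(1.156141 + 4.938588 + 0.944542) = 7.37·7.039271 = 51.879429 m
Shortest: LRL with L = 51.879429 m ≈ 51.8794 m
Convert LRL to answer units (arcs ×180/π): t = 1.156141·180/π = 66.2420°, p = 4.938588·180/π = 282.9603°, q = 0.944542·180/π = 54.1183°, L = 51.8794 m.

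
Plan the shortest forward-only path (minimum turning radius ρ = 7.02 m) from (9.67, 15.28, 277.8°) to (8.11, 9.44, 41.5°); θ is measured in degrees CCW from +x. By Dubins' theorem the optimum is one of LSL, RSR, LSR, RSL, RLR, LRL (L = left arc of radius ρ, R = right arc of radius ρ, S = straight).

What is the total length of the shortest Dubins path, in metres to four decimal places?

Let ψ = atan2(Δy, Δx) = atan2(-5.84, -1.56) = -104.9558° be the start→goal bearing.
Normalize: d = |goal − start| / ρ = 6.044766/7.02 = 0.861078, α = (θ_start − ψ) mod 360° = 22.7558° = 0.397164 rad, β = (θ_goal − ψ) mod 360° = 146.4558° = 2.556137 rad.
Common terms: sin α = 0.386805, cos α = 0.922162, sin β = 0.552580, cos β = -0.833460, cos(α−β) = -0.554844, d² = 0.741455. Work in radians in the unit-radius frame; every candidate has L = ρ·(t + p + q).
LSL: p² = 2 + d² − 2cos(α−β) + 2d(sin α − sin β) = 3.565654; p = √p² = 1.888294; φ = atan2(cos β − cos α, d + sin α − sin β) = -1.193705 rad; t = (φ − α) mod 2π = 4.692316 rad, q = (β − φ) mod 2π = 3.749842 rad → L = 7.02·(4.692316 + 1.888294 + 3.749842) = 7.02·10.330452 = 72.519770 m
RSR: p² = 2 + d² − 2cos(α−β) + 2d(sin β − sin α) = 4.136633; p = √p² = 2.033872; φ = atan2(cos α − cos β, d − sin α + sin β) = 1.041558 rad; t = (α − φ) mod 2π = 5.638791 rad, q = (φ − β) mod 2π = 4.768607 rad → L = 7.02·(5.638791 + 2.033872 + 4.768607) = 7.02·12.441270 = 87.337715 m
LSR: p² = d² − 2 + 2cos(α−β) + 2d(sin α + sin β) = -0.750468 < 0 → infeasible
RSL: p² = d² − 2 + 2cos(α−β) − 2d(sin α + sin β) = -3.986000 < 0 → infeasible
RLR: c = (6 − d² + 2cos(α−β) + 2d(sin α − sin β))/8 = 0.482921; p = 2π − arccos c = 5.216376 rad; φ = atan2(cos α − cos β, d − sin α + sin β) = 1.041558 rad; t = (α − φ + p/2) mod 2π = 1.963794 rad, q = (α − β − t + p) mod 2π = 1.093610 rad → L = 7.02·(1.963794 + 5.216376 + 1.093610) = 7.02·8.273780 = 58.081936 m
LRL: c = (6 − d² + 2cos(α−β) − 2d(sin α − sin β))/8 = 0.554293; p = 2π − arccos c = 5.299903 rad; φ = atan2(cos β − cos α, d + sin α − sin β) = -1.193705 rad; t = (φ − α + p/2) mod 2π = 1.059082 rad, q = (β − α − t + p) mod 2π = 0.116608 rad → L = 7.02·(1.059082 + 5.299903 + 0.116608) = 7.02·6.475592 = 45.458656 m
Shortest: LRL with L = 45.458656 m ≈ 45.4587 m

45.4587 m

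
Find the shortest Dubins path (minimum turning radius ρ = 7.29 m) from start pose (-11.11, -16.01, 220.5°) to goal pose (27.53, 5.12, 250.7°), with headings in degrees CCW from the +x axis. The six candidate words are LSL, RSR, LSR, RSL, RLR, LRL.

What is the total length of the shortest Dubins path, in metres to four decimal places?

82.6520 m

Let ψ = atan2(Δy, Δx) = atan2(21.13, 38.64) = 28.6717° be the start→goal bearing.
Normalize: d = |goal − start| / ρ = 44.040056/7.29 = 6.041160, α = (θ_start − ψ) mod 360° = 191.8283° = 3.348035 rad, β = (θ_goal − ψ) mod 360° = 222.0283° = 3.875125 rad.
Common terms: sin α = -0.204979, cos α = -0.978766, sin β = -0.669497, cos β = -0.742814, cos(α−β) = 0.864275, d² = 36.495613. Work in radians in the unit-radius frame; every candidate has L = ρ·(t + p + q).
LSL: p² = 2 + d² − 2cos(α−β) + 2d(sin α − sin β) = 42.379520; p = √p² = 6.509955; φ = atan2(cos β − cos α, d + sin α − sin β) = 0.036253 rad; t = (φ − α) mod 2π = 2.971403 rad, q = (β − φ) mod 2π = 3.838872 rad → L = 7.29·(2.971403 + 6.509955 + 3.838872) = 7.29·13.320230 = 97.104478 m
RSR: p² = 2 + d² − 2cos(α−β) + 2d(sin β − sin α) = 31.154606; p = √p² = 5.581631; φ = atan2(cos α − cos β, d − sin α + sin β) = -0.042286 rad; t = (α − φ) mod 2π = 3.390321 rad, q = (φ − β) mod 2π = 2.365775 rad → L = 7.29·(3.390321 + 5.581631 + 2.365775) = 7.29·11.337727 = 82.652030 m
LSR: p² = d² − 2 + 2cos(α−β) + 2d(sin α + sin β) = 25.658458; p = √p² = 5.065418; φ = atan2(−cos α − cos β, d + sin α + sin β) − atan2(−2, p) = 0.697683 rad; t = (φ − α) mod 2π = 3.632833 rad, q = (φ − β) mod 2π = 3.105744 rad → L = 7.29·(3.632833 + 5.065418 + 3.105744) = 7.29·11.803995 = 86.051122 m
RSL: p² = d² − 2 + 2cos(α−β) − 2d(sin α + sin β) = 46.789867; p = √p² = 6.840312; φ = atan2(cos α + cos β, d − sin α − sin β) − atan2(2, p) = -0.528436 rad; t = (α − φ) mod 2π = 3.876472 rad, q = (β − φ) mod 2π = 4.403561 rad → L = 7.29·(3.876472 + 6.840312 + 4.403561) = 7.29·15.120344 = 110.227311 m
RLR: c = (6 − d² + 2cos(α−β) + 2d(sin α − sin β))/8 = -2.894326, |c| > 1 → infeasible
LRL: c = (6 − d² + 2cos(α−β) − 2d(sin α − sin β))/8 = -4.297440, |c| > 1 → infeasible
Shortest: RSR with L = 82.652030 m ≈ 82.6520 m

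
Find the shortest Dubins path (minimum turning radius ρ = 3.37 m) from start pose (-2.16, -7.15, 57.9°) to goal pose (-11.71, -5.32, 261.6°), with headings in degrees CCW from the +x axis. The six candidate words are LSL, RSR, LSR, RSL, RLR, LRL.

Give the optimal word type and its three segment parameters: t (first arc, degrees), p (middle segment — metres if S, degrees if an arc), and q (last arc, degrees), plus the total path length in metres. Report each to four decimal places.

Let ψ = atan2(Δy, Δx) = atan2(1.83, -9.55) = 169.1523° be the start→goal bearing.
Normalize: d = |goal − start| / ρ = 9.723754/3.37 = 2.885387, α = (θ_start − ψ) mod 360° = 248.7477° = 4.341466 rad, β = (θ_goal − ψ) mod 360° = 92.4477° = 1.613517 rad.
Common terms: sin α = -0.931993, cos α = -0.362476, sin β = 0.999088, cos β = -0.042707, cos(α−β) = -0.915663, d² = 8.325459. Work in radians in the unit-radius frame; every candidate has L = ρ·(t + p + q).
LSL: p² = 2 + d² − 2cos(α−β) + 2d(sin α − sin β) = 1.012952; p = √p² = 1.006455; φ = atan2(cos β − cos α, d + sin α − sin β) = 0.323321 rad; t = (φ − α) mod 2π = 2.265040 rad, q = (β − φ) mod 2π = 1.290196 rad → L = 3.37·(2.265040 + 1.006455 + 1.290196) = 3.37·4.561691 = 15.372898 m
RSR: p² = 2 + d² − 2cos(α−β) + 2d(sin β − sin α) = 23.300615; p = √p² = 4.827071; φ = atan2(cos α − cos β, d − sin α + sin β) = -0.066293 rad; t = (α − φ) mod 2π = 4.407760 rad, q = (φ − β) mod 2π = 4.603375 rad → L = 3.37·(4.407760 + 4.827071 + 4.603375) = 3.37·13.838206 = 46.634754 m
LSR: p² = d² − 2 + 2cos(α−β) + 2d(sin α + sin β) = 4.881320; p = √p² = 2.209371; φ = atan2(−cos α − cos β, d + sin α + sin β) − atan2(−2, p) = 0.872083 rad; t = (φ − α) mod 2π = 2.813802 rad, q = (φ − β) mod 2π = 5.541751 rad → L = 3.37·(2.813802 + 2.209371 + 5.541751) = 3.37·10.564924 = 35.603794 m
RSL: p² = d² − 2 + 2cos(α−β) − 2d(sin α + sin β) = 4.106947; p = √p² = 2.026560; φ = atan2(cos α + cos β, d − sin α − sin β) − atan2(2, p) = -0.921592 rad; t = (α − φ) mod 2π = 5.263059 rad, q = (β − φ) mod 2π = 2.535109 rad → L = 3.37·(5.263059 + 2.026560 + 2.535109) = 3.37·9.824728 = 33.109334 m
RLR: c = (6 − d² + 2cos(α−β) + 2d(sin α − sin β))/8 = -1.912577, |c| > 1 → infeasible
LRL: c = (6 − d² + 2cos(α−β) − 2d(sin α − sin β))/8 = 0.873381; p = 2π − arccos c = 5.774491 rad; φ = atan2(cos β − cos α, d + sin α − sin β) = 0.323321 rad; t = (φ − α + p/2) mod 2π = 5.152285 rad, q = (β − α − t + p) mod 2π = 4.177441 rad → L = 3.37·(5.152285 + 5.774491 + 4.177441) = 3.37·15.104217 = 50.901211 m
Shortest: LSL with L = 15.372898 m ≈ 15.3729 m
Convert LSL to answer units (arcs ×180/π): t = 2.265040·180/π = 129.7772°, p = ρ·p = 3.37·1.006455 = 3.3918 m, q = 1.290196·180/π = 73.9228°, L = 15.3729 m.

LSL: t = 129.7772°, p = 3.3918 m, q = 73.9228°, L = 15.3729 m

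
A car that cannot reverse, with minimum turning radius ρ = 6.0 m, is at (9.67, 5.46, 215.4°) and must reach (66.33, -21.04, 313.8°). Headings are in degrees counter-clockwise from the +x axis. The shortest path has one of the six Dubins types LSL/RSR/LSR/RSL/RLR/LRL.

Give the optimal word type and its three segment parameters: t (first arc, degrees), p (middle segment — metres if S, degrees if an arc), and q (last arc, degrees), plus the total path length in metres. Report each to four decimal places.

Let ψ = atan2(Δy, Δx) = atan2(-26.50, 56.66) = -25.0656° be the start→goal bearing.
Normalize: d = |goal − start| / ρ = 62.550824/6.0 = 10.425137, α = (θ_start − ψ) mod 360° = 240.4656° = 4.196916 rad, β = (θ_goal − ψ) mod 360° = 338.8656° = 5.914320 rad.
Common terms: sin α = -0.870060, cos α = -0.492946, sin β = -0.360557, cos β = 0.932737, cos(α−β) = -0.146083, d² = 108.683489. Work in radians in the unit-radius frame; every candidate has L = ρ·(t + p + q).
LSL: p² = 2 + d² − 2cos(α−β) + 2d(sin α − sin β) = 100.352382; p = √p² = 10.017604; φ = atan2(cos β − cos α, d + sin α − sin β) = 0.142803 rad; t = (φ − α) mod 2π = 2.229072 rad, q = (β − φ) mod 2π = 5.771518 rad → L = 6.0·(2.229072 + 10.017604 + 5.771518) = 6.0·18.018193 = 108.109158 m
RSR: p² = 2 + d² − 2cos(α−β) + 2d(sin β − sin α) = 121.598927; p = √p² = 11.027190; φ = atan2(cos α − cos β, d − sin α + sin β) = -0.129651 rad; t = (α − φ) mod 2π = 4.326567 rad, q = (φ − β) mod 2π = 0.239214 rad → L = 6.0·(4.326567 + 11.027190 + 0.239214) = 6.0·15.592972 = 93.557830 m
LSR: p² = d² − 2 + 2cos(α−β) + 2d(sin α + sin β) = 80.732623; p = √p² = 8.985133; φ = atan2(−cos α − cos β, d + sin α + sin β) − atan2(−2, p) = 0.171224 rad; t = (φ − α) mod 2π = 2.257493 rad, q = (φ − β) mod 2π = 0.540089 rad → L = 6.0·(2.257493 + 8.985133 + 0.540089) = 6.0·11.782715 = 70.696292 m
RSL: p² = d² − 2 + 2cos(α−β) − 2d(sin α + sin β) = 132.050022; p = √p² = 11.491302; φ = atan2(cos α + cos β, d − sin α − sin β) − atan2(2, p) = -0.134605 rad; t = (α − φ) mod 2π = 4.331521 rad, q = (β − φ) mod 2π = 6.048925 rad → L = 6.0·(4.331521 + 11.491302 + 6.048925) = 6.0·21.871748 = 131.230489 m
RLR: c = (6 − d² + 2cos(α−β) + 2d(sin α − sin β))/8 = -14.199866, |c| > 1 → infeasible
LRL: c = (6 − d² + 2cos(α−β) − 2d(sin α − sin β))/8 = -11.544048, |c| > 1 → infeasible
Shortest: LSR with L = 70.696292 m ≈ 70.6963 m
Convert LSR to answer units (arcs ×180/π): t = 2.257493·180/π = 129.3448°, p = ρ·p = 6.0·8.985133 = 53.9108 m, q = 0.540089·180/π = 30.9448°, L = 70.6963 m.

LSR: t = 129.3448°, p = 53.9108 m, q = 30.9448°, L = 70.6963 m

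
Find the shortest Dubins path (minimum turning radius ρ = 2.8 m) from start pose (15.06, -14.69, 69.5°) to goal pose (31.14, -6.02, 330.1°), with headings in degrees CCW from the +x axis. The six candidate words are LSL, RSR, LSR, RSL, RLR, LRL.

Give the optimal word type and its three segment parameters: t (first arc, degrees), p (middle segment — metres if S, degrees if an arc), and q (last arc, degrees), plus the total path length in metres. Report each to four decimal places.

RSR: t = 38.5840°, p = 14.0590 m, q = 60.8160°, L = 18.9166 m

Let ψ = atan2(Δy, Δx) = atan2(8.67, 16.08) = 28.3326° be the start→goal bearing.
Normalize: d = |goal − start| / ρ = 18.268424/2.8 = 6.524437, α = (θ_start − ψ) mod 360° = 41.1674° = 0.718506 rad, β = (θ_goal − ψ) mod 360° = 301.7674° = 5.266834 rad.
Common terms: sin α = 0.658261, cos α = 0.752790, sin β = -0.850193, cos β = 0.526472, cos(α−β) = -0.163326, d² = 42.568278. Work in radians in the unit-radius frame; every candidate has L = ρ·(t + p + q).
LSL: p² = 2 + d² − 2cos(α−β) + 2d(sin α − sin β) = 64.578550; p = √p² = 8.036078; φ = atan2(cos β − cos α, d + sin α − sin β) = -0.028166 rad; t = (φ − α) mod 2π = 5.536513 rad, q = (β − φ) mod 2π = 5.295001 rad → L = 2.8·(5.536513 + 8.036078 + 5.295001) = 2.8·18.867591 = 52.829256 m
RSR: p² = 2 + d² − 2cos(α−β) + 2d(sin β − sin α) = 25.211310; p = √p² = 5.021087; φ = atan2(cos α − cos β, d − sin α + sin β) = 0.045089 rad; t = (α − φ) mod 2π = 0.673418 rad, q = (φ − β) mod 2π = 1.061440 rad → L = 2.8·(0.673418 + 5.021087 + 1.061440) = 2.8·6.755944 = 18.916643 m
LSR: p² = d² − 2 + 2cos(α−β) + 2d(sin α + sin β) = 37.737136; p = √p² = 6.143056; φ = atan2(−cos α − cos β, d + sin α + sin β) − atan2(−2, p) = 0.115416 rad; t = (φ − α) mod 2π = 5.680095 rad, q = (φ − β) mod 2π = 1.131767 rad → L = 2.8·(5.680095 + 6.143056 + 1.131767) = 2.8·12.954917 = 36.273768 m
RSL: p² = d² − 2 + 2cos(α−β) − 2d(sin α + sin β) = 42.746117; p = √p² = 6.538051; φ = atan2(cos α + cos β, d − sin α − sin β) − atan2(2, p) = -0.108647 rad; t = (α − φ) mod 2π = 0.827154 rad, q = (β − φ) mod 2π = 5.375482 rad → L = 2.8·(0.827154 + 6.538051 + 5.375482) = 2.8·12.740687 = 35.673924 m
RLR: c = (6 − d² + 2cos(α−β) + 2d(sin α − sin β))/8 = -2.151414, |c| > 1 → infeasible
LRL: c = (6 − d² + 2cos(α−β) − 2d(sin α − sin β))/8 = -7.072319, |c| > 1 → infeasible
Shortest: RSR with L = 18.916643 m ≈ 18.9166 m
Convert RSR to answer units (arcs ×180/π): t = 0.673418·180/π = 38.5840°, p = ρ·p = 2.8·5.021087 = 14.0590 m, q = 1.061440·180/π = 60.8160°, L = 18.9166 m.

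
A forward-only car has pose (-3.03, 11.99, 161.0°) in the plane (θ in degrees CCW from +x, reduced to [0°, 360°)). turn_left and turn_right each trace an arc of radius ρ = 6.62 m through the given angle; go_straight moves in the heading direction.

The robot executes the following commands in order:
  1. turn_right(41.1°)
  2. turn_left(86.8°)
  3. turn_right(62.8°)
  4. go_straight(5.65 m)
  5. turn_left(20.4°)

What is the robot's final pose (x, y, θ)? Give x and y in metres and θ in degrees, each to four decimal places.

(-28.8762, 22.4818, 164.3000°)

set_pose: (x, y, θ) = (-3.0300, 11.9900, 161.0000°), ρ = 6.62
turn_right(41.1°): centre at ρ to the right, rotate −41.1° → (-6.6136, 14.9493, 119.9000°)
turn_left(86.8°): centre at ρ to the left, rotate +86.8° → (-15.3269, 17.5635, 206.7000°)
turn_right(62.8°): centre at ρ to the right, rotate −62.8° → (-22.2019, 18.1287, 143.9000°)
go_straight(5.65): x += 5.65·cos θ, y += 5.65·sin θ → (-26.7671, 21.4577, 143.9000°)
turn_left(20.4°): centre at ρ to the left, rotate +20.4° → (-28.8762, 22.4818, 164.3000°)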